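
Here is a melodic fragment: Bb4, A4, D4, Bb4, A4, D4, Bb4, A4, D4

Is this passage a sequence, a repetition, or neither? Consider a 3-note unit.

repetition

Each 3-note cell is identical (Bb4 A4 D4), restated at the same pitch.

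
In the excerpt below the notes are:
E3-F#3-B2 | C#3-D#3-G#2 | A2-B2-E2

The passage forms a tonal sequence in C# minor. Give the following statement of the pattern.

The 3-note cells begin on E3, C#3, A2 — each down a 3rd from the last.
From F#2 the diatonic shape gives F#2 G#2 C#2.

F#2 G#2 C#2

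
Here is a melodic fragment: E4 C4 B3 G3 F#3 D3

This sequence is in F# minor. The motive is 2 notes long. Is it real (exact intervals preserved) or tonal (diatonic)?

real

Each cell has the same semitone pattern (-4,) — intervals are preserved exactly.
And C4 lies outside F# minor, so the sequence is real rather than tonal.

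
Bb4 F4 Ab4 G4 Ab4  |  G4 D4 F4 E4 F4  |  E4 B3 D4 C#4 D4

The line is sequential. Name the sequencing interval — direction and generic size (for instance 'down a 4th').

With a 5-note motive the entries are Bb4, G4, E4, each down a 3rd from the previous.
Bb4 to G4 is down a 3rd.

down a 3rd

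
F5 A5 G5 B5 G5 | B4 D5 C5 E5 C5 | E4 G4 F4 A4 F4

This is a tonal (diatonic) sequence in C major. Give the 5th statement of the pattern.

With a 5-note motive the entries are F5, B4, E4, each down a 5th from the previous.
Extending down a 5th: A3 → D3.
Statement 5 starts on D3 and keeps the same diatonic contour: D3 F3 E3 G3 E3.

D3 F3 E3 G3 E3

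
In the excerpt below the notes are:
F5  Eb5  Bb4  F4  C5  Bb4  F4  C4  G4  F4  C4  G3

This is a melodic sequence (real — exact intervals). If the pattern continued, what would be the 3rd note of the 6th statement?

A2

Grouping in 4s, the 3rd note of each cell is Bb4, F4, C4.
Each moves down a 4th. Continuing: G3 → D3 → A2.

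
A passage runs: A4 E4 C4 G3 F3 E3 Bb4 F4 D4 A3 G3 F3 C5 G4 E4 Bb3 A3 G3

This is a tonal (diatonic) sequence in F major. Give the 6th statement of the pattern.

The 6-note cells begin on A4, Bb4, C5 — each up a 2nd from the last.
Carrying on: D5 → E5 → F5.
From F5 the diatonic shape gives F5 C5 A4 E4 D4 C4.

F5 C5 A4 E4 D4 C4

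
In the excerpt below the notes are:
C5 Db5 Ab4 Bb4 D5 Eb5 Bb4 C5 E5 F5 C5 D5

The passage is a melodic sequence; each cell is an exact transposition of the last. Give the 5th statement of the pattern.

G#5 A5 E5 F#5

The 4-note cells begin on C5, D5, E5 — each up a 2nd from the last.
Continuing the starts: F#5 → G#5.
So cell 5 is G#5 A5 E5 F#5.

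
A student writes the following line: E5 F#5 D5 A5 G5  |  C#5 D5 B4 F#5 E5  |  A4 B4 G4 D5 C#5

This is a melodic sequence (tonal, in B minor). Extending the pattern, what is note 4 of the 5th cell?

Grouping in 5s, the 4th note of each cell is A5, F#5, D5.
Carrying that down a 3rd forward: B4 → G4.

G4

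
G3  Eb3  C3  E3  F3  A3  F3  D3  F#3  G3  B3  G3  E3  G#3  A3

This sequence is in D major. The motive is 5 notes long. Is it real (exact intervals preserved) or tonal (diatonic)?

real

Each cell has the same semitone pattern (-4, -3, 4, 1) — intervals are preserved exactly.
And Eb3 lies outside D major, so the sequence is real rather than tonal.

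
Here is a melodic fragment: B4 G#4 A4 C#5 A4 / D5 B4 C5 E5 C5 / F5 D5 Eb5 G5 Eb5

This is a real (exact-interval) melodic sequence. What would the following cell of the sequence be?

Ab5 F5 Gb5 Bb5 Gb5

With a 5-note motive the entries are B4, D5, F5, each up a 3rd from the previous.
From Ab5 the exact shape gives Ab5 F5 Gb5 Bb5 Gb5.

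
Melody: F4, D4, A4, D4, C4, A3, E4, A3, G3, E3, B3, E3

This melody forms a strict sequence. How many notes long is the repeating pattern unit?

4

Try groups of 4 (3 cells in 12 notes):
F4 D4 A4 D4 | C4 A3 E4 A3 | G3 E3 B3 E3
Every group is a transposition down a 4th of the one before; no shorter unit works.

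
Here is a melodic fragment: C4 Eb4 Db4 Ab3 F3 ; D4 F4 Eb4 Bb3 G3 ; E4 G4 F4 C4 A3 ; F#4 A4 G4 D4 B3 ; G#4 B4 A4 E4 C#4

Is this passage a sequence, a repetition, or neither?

sequence

Each 5-note cell is the previous one transposed up a 2nd.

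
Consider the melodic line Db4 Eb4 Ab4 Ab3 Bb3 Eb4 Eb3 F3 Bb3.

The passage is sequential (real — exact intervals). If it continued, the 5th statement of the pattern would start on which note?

Taking 3-note groups, the heads are Db4, Ab3, Eb3: the pattern moves down a 4th.
Continuing: Bb2 → F2. Statement 5 starts on F2.

F2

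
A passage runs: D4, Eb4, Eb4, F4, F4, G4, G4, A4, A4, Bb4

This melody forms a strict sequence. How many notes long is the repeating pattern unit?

2

10 notes total. Splitting into 5 groups of 2:
D4 Eb4 | Eb4 F4 | F4 G4 | G4 A4 | A4 Bb4
That's a consistent up a 2nd shift per cell, and no other grouping gives one.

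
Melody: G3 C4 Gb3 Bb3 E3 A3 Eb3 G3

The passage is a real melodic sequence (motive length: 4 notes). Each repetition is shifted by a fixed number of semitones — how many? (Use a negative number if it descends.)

-3

The 4-note cells begin on G3, E3 — each down a 3rd from the last.
G3 to E3 spans -3 semitones.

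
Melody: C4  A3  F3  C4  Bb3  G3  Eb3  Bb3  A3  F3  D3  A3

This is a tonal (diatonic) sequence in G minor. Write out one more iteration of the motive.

Taking 4-note groups, the heads are C4, Bb3, A3: the pattern moves down a 2nd.
Statement 4 starts on G3 and keeps the same diatonic contour: G3 Eb3 C3 G3.

G3 Eb3 C3 G3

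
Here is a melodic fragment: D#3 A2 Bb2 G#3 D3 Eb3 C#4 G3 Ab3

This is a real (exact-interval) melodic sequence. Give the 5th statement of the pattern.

B4 F4 Gb4

Taking 3-note groups, the heads are D#3, G#3, C#4: the pattern moves up a 4th.
Carrying on: F#4 → B4.
From B4 the exact shape gives B4 F4 Gb4.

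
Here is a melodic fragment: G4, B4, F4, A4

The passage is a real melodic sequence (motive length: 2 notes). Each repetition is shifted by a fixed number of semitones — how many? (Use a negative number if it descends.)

-2

Taking 2-note groups, the heads are G4, F4: the pattern moves down a 2nd.
G4→F4 is 65 − 67 = -2 semitones.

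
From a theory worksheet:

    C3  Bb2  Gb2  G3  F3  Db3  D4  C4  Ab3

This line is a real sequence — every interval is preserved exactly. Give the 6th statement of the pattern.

B5 A5 F5

The 3-note cells begin on C3, G3, D4 — each up a 5th from the last.
Continuing the starts: A4 → E5 → B5.
Statement 6 starts on B5 and keeps the same exact contour: B5 A5 F5.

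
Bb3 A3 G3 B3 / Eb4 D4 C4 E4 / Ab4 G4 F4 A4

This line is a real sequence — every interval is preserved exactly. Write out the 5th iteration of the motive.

Taking 4-note groups, the heads are Bb3, Eb4, Ab4: the pattern moves up a 4th.
Continuing the starts: Db5 → Gb5.
So cell 5 is Gb5 F5 Eb5 G5.

Gb5 F5 Eb5 G5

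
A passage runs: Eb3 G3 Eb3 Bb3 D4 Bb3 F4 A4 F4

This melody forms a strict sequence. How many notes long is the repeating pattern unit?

3

9 notes total. Splitting into 3 groups of 3:
Eb3 G3 Eb3 | Bb3 D4 Bb3 | F4 A4 F4
Every group is a transposition up a 5th of the one before; no shorter unit works.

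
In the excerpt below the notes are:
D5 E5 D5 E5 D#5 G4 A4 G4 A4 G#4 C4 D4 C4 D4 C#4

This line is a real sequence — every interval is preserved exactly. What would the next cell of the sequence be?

With a 5-note motive the entries are D5, G4, C4, each down a 5th from the previous.
From F3 the exact shape gives F3 G3 F3 G3 F#3.

F3 G3 F3 G3 F#3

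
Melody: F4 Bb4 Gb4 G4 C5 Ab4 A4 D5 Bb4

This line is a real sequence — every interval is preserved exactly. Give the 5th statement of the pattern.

Unit = 3 notes; the statements start on F4, G4, A4, moving up a 2nd each time.
Continuing the starts: B4 → C#5.
So cell 5 is C#5 F#5 D5.

C#5 F#5 D5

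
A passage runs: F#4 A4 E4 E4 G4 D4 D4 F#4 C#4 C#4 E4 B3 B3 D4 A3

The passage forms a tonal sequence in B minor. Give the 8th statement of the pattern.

The 3-note cells begin on F#4, E4, D4, C#4, B3 — each down a 2nd from the last.
Extending down a 2nd: A3 → G3 → F#3.
From F#3 the diatonic shape gives F#3 A3 E3.

F#3 A3 E3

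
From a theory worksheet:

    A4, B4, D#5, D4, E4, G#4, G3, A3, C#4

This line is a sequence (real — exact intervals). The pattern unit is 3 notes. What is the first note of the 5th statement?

Unit = 3 notes; the statements start on A4, D4, G3, moving down a 5th each time.
Continuing: C3 → F2. Statement 5 starts on F2.

F2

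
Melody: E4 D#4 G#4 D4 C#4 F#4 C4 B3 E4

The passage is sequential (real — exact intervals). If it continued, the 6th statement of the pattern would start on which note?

Gb3

With a 3-note motive the entries are E4, D4, C4, each down a 2nd from the previous.
Continuing: Bb3 → Ab3 → Gb3. Statement 6 starts on Gb3.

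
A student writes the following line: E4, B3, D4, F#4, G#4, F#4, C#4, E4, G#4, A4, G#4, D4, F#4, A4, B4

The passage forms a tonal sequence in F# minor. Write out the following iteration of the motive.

Unit = 5 notes; the statements start on E4, F#4, G#4, moving up a 2nd each time.
So cell 4 is A4 E4 G#4 B4 C#5.

A4 E4 G#4 B4 C#5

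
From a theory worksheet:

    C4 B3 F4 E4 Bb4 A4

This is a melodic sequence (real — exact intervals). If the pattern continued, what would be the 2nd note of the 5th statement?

With 2-note cells, note 2 of each statement runs B3, E4, A4.
Carrying that up a 4th forward: D5 → G5.

G5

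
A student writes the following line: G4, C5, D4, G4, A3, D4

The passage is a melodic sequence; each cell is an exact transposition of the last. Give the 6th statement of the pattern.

F#2 B2

Unit = 2 notes; the statements start on G4, D4, A3, moving down a 4th each time.
Continuing the starts: E3 → B2 → F#2.
So cell 6 is F#2 B2.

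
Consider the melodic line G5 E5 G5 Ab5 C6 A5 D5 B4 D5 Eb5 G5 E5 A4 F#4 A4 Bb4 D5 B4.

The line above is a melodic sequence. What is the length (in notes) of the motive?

6

There are 18 notes; a 6-note unit gives 3 cells:
G5 E5 G5 Ab5 C6 A5 | D5 B4 D5 Eb5 G5 E5 | A4 F#4 A4 Bb4 D5 B4
That's a consistent down a 4th shift per cell, and no other grouping gives one.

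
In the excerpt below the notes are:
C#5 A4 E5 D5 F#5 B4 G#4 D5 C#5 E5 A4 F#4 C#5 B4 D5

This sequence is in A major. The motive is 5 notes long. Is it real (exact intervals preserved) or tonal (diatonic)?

Every note is diatonic to A major.
Cell 1 has -4 semitones from note 1 to 2, but cell 2 has -3 — the interval quality changes while the contour stays the same, which is the hallmark of a tonal sequence.

tonal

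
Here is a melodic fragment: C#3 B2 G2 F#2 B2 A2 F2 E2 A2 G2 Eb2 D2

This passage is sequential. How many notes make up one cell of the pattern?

4

There are 12 notes; a 4-note unit gives 3 cells:
C#3 B2 G2 F#2 | B2 A2 F2 E2 | A2 G2 Eb2 D2
That's a consistent down a 2nd shift per cell, and no other grouping gives one.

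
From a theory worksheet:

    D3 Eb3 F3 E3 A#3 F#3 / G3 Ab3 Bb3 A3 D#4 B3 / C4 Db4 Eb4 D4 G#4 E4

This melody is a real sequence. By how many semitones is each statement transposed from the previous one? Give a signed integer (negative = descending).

5

With a 6-note motive the entries are D3, G3, C4, each up a 4th from the previous.
D3→G3 is 55 − 50 = 5 semitones.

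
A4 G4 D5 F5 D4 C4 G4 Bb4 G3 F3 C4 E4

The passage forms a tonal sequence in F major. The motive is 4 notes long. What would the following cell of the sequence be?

C3 Bb2 F3 A3

The 4-note cells begin on A4, D4, G3 — each down a 5th from the last.
From C3 the diatonic shape gives C3 Bb2 F3 A3.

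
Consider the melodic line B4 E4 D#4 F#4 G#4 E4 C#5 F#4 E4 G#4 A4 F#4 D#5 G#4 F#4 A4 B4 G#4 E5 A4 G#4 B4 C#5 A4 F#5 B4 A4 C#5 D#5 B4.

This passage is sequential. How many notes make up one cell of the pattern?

Try groups of 6 (5 cells in 30 notes):
B4 E4 D#4 F#4 G#4 E4 | C#5 F#4 E4 G#4 A4 F#4 | D#5 G#4 F#4 A4 B4 G#4 | E5 A4 G#4 B4 C#5 A4 | F#5 B4 A4 C#5 D#5 B4
That's a consistent up a 2nd shift per cell, and no other grouping gives one.

6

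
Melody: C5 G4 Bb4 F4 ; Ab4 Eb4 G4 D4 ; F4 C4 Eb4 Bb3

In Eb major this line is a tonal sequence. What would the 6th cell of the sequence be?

G3 D3 F3 C3

With a 4-note motive the entries are C5, Ab4, F4, each down a 3rd from the previous.
Carrying on: D4 → Bb3 → G3.
Statement 6 starts on G3 and keeps the same diatonic contour: G3 D3 F3 C3.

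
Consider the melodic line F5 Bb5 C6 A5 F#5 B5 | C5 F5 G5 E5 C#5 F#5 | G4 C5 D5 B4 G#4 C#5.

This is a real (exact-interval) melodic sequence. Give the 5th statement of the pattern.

A3 D4 E4 C#4 A#3 D#4

With a 6-note motive the entries are F5, C5, G4, each down a 4th from the previous.
Carrying on: D4 → A3.
So cell 5 is A3 D4 E4 C#4 A#3 D#4.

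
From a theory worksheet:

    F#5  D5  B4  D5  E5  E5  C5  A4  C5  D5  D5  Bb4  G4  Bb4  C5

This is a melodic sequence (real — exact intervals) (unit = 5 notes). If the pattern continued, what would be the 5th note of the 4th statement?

Bb4

With 5-note cells, note 5 of each statement runs E5, D5, C5.
Each moves down a 2nd; the next is Bb4.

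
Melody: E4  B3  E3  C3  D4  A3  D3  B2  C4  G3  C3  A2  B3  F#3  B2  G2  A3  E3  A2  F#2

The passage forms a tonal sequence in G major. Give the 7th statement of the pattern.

The 4-note cells begin on E4, D4, C4, B3, A3 — each down a 2nd from the last.
Extending down a 2nd: G3 → F#3.
Statement 7 starts on F#3 and keeps the same diatonic contour: F#3 C3 F#2 D2.

F#3 C3 F#2 D2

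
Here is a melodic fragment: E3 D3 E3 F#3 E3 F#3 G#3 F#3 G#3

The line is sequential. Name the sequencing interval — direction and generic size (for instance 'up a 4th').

Taking 3-note groups, the heads are E3, F#3, G#3: the pattern moves up a 2nd.
E3 to F#3 is up a 2nd.

up a 2nd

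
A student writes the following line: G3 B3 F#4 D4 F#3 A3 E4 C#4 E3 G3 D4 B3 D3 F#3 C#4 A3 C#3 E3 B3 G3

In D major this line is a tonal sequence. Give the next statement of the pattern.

With a 4-note motive the entries are G3, F#3, E3, D3, C#3, each down a 2nd from the previous.
Statement 6 starts on B2 and keeps the same diatonic contour: B2 D3 A3 F#3.

B2 D3 A3 F#3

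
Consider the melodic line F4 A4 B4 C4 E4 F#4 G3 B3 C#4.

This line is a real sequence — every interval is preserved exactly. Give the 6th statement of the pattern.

With a 3-note motive the entries are F4, C4, G3, each down a 4th from the previous.
Extending down a 4th: D3 → A2 → E2.
Statement 6 starts on E2 and keeps the same exact contour: E2 G#2 A#2.

E2 G#2 A#2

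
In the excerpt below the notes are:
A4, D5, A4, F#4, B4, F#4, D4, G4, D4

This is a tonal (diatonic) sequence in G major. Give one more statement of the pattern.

B3 E4 B3

Taking 3-note groups, the heads are A4, F#4, D4: the pattern moves down a 3rd.
From B3 the diatonic shape gives B3 E4 B3.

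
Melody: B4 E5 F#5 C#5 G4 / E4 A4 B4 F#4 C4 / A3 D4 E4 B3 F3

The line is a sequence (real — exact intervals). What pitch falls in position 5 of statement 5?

With 5-note cells, note 5 of each statement runs G4, C4, F3.
Carrying that down a 5th forward: Bb2 → Eb2.

Eb2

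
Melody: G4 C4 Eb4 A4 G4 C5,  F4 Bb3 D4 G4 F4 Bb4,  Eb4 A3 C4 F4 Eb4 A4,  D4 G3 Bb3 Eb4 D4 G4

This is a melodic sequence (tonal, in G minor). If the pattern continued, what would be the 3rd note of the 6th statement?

G3

Grouping in 6s, the 3rd note of each cell is Eb4, D4, C4, Bb3.
Extending down a 2nd: A3 → G3.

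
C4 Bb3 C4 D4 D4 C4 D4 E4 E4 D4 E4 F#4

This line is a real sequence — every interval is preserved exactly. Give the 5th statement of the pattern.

Unit = 4 notes; the statements start on C4, D4, E4, moving up a 2nd each time.
Continuing the starts: F#4 → G#4.
So cell 5 is G#4 F#4 G#4 A#4.

G#4 F#4 G#4 A#4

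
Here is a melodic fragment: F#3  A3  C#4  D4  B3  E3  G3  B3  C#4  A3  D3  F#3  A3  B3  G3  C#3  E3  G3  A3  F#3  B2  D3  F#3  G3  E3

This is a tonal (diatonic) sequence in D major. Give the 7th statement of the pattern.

G2 B2 D3 E3 C#3

With a 5-note motive the entries are F#3, E3, D3, C#3, B2, each down a 2nd from the previous.
Extending down a 2nd: A2 → G2.
From G2 the diatonic shape gives G2 B2 D3 E3 C#3.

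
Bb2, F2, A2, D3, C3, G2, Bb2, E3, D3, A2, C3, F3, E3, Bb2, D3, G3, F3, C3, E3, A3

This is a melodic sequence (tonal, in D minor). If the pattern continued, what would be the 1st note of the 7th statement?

With 4-note cells, note 1 of each statement runs Bb2, C3, D3, E3, F3.
Carrying that up a 2nd forward: G3 → A3.

A3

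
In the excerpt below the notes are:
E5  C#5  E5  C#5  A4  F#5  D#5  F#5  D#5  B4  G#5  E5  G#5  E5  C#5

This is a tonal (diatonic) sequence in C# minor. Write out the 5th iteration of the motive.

B5 G#5 B5 G#5 E5

The 5-note cells begin on E5, F#5, G#5 — each up a 2nd from the last.
Carrying on: A5 → B5.
So cell 5 is B5 G#5 B5 G#5 E5.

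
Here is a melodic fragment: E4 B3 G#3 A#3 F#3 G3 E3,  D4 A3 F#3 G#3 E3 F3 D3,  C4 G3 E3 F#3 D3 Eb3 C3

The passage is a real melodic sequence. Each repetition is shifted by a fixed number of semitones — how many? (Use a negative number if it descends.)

-2

The 7-note cells begin on E4, D4, C4 — each down a 2nd from the last.
E4→D4 is 62 − 64 = -2 semitones.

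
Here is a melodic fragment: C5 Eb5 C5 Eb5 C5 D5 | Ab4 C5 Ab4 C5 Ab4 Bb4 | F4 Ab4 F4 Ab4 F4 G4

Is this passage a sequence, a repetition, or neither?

sequence

Each 6-note cell is the previous one transposed down a 3rd.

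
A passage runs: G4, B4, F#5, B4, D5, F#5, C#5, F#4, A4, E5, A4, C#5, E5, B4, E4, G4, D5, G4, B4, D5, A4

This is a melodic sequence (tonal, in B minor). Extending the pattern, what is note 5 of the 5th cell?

With 7-note cells, note 5 of each statement runs D5, C#5, B4.
Each moves down a 2nd. Continuing: A4 → G4.

G4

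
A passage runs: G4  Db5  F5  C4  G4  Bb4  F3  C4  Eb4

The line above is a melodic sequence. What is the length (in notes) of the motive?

3

9 notes total. Splitting into 3 groups of 3:
G4 Db5 F5 | C4 G4 Bb4 | F3 C4 Eb4
Every group is a transposition down a 5th of the one before; no shorter unit works.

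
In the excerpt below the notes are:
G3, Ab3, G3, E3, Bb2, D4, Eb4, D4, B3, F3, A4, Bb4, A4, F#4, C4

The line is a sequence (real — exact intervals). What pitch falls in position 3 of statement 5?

With 5-note cells, note 3 of each statement runs G3, D4, A4.
Each moves up a 5th. Continuing: E5 → B5.

B5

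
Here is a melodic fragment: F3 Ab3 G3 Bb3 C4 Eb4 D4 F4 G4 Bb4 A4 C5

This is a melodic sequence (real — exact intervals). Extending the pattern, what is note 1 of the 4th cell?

Grouping in 4s, the 1st note of each cell is F3, C4, G4.
Each moves up a 5th; the next is D5.

D5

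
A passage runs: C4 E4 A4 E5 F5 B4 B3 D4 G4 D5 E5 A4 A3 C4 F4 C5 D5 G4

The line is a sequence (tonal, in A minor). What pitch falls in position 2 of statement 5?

A3

Grouping in 6s, the 2nd note of each cell is E4, D4, C4.
Extending down a 2nd: B3 → A3.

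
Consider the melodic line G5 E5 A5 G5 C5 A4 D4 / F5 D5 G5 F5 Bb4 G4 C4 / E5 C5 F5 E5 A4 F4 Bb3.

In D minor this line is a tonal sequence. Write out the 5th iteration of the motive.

C5 A4 D5 C5 F4 D4 G3

The 7-note cells begin on G5, F5, E5 — each down a 2nd from the last.
Carrying on: D5 → C5.
From C5 the diatonic shape gives C5 A4 D5 C5 F4 D4 G3.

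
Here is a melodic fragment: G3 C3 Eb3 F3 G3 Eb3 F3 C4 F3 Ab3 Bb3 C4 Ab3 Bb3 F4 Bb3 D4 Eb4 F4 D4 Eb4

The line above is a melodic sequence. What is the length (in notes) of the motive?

Try groups of 7 (3 cells in 21 notes):
G3 C3 Eb3 F3 G3 Eb3 F3 | C4 F3 Ab3 Bb3 C4 Ab3 Bb3 | F4 Bb3 D4 Eb4 F4 D4 Eb4
Every group is a transposition up a 4th of the one before; no shorter unit works.

7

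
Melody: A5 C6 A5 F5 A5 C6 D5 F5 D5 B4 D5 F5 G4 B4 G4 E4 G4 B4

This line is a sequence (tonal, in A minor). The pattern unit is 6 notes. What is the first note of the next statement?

C4

With a 6-note motive the entries are A5, D5, G4, each down a 5th from the previous.
One more step down a 5th gives C4.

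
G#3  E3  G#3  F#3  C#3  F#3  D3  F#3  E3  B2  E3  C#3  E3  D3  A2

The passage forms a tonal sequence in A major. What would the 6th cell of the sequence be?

The 5-note cells begin on G#3, F#3, E3 — each down a 2nd from the last.
Extending down a 2nd: D3 → C#3 → B2.
Statement 6 starts on B2 and keeps the same diatonic contour: B2 G#2 B2 A2 E2.

B2 G#2 B2 A2 E2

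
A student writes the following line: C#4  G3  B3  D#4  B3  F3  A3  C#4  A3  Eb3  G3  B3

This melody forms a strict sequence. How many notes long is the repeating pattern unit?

Try groups of 4 (3 cells in 12 notes):
C#4 G3 B3 D#4 | B3 F3 A3 C#4 | A3 Eb3 G3 B3
Each cell is the previous one down a 2nd — so the unit is 4 notes.

4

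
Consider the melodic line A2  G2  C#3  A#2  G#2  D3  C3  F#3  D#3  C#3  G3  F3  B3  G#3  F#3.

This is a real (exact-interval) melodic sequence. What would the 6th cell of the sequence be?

The 5-note cells begin on A2, D3, G3 — each up a 4th from the last.
Extending up a 4th: C4 → F4 → Bb4.
So cell 6 is Bb4 Ab4 D5 B4 A4.

Bb4 Ab4 D5 B4 A4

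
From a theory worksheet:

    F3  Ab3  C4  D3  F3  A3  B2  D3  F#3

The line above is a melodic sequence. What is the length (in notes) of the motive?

3

9 notes total. Splitting into 3 groups of 3:
F3 Ab3 C4 | D3 F3 A3 | B2 D3 F#3
Every group is a transposition down a 3rd of the one before; no shorter unit works.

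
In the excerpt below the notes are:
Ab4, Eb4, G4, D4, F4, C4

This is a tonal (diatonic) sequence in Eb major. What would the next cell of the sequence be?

Eb4 Bb3

Taking 2-note groups, the heads are Ab4, G4, F4: the pattern moves down a 2nd.
From Eb4 the diatonic shape gives Eb4 Bb3.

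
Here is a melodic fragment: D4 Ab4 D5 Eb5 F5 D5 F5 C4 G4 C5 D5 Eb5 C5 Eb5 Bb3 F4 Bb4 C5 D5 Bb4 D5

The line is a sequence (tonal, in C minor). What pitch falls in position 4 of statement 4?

Bb4

The unit is 7 notes. Position-4 pitches of the 3 shown cells: Eb5, D5, C5.
Each moves down a 2nd; the next is Bb4.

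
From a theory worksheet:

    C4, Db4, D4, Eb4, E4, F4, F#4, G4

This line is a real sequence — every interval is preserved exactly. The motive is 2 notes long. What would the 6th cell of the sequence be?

A#4 B4

Taking 2-note groups, the heads are C4, D4, E4, F#4: the pattern moves up a 2nd.
Continuing the starts: G#4 → A#4.
From A#4 the exact shape gives A#4 B4.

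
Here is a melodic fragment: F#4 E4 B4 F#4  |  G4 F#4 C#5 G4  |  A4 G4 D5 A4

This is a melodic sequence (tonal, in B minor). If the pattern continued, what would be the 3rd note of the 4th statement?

E5

With 4-note cells, note 3 of each statement runs B4, C#5, D5.
One more up a 2nd gives E5.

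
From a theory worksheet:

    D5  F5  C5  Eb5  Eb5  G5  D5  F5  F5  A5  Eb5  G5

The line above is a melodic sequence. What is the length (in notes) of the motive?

Try groups of 4 (3 cells in 12 notes):
D5 F5 C5 Eb5 | Eb5 G5 D5 F5 | F5 A5 Eb5 G5
Every group is a transposition up a 2nd of the one before; no shorter unit works.

4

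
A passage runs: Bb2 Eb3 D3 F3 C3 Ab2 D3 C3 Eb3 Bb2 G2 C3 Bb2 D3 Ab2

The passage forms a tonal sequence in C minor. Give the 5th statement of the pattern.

Eb2 Ab2 G2 Bb2 F2

The 5-note cells begin on Bb2, Ab2, G2 — each down a 2nd from the last.
Continuing the starts: F2 → Eb2.
From Eb2 the diatonic shape gives Eb2 Ab2 G2 Bb2 F2.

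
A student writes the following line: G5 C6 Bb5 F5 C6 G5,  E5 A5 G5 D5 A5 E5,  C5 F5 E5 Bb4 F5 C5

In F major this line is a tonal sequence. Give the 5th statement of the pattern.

F4 Bb4 A4 E4 Bb4 F4

The 6-note cells begin on G5, E5, C5 — each down a 3rd from the last.
Extending down a 3rd: A4 → F4.
Statement 5 starts on F4 and keeps the same diatonic contour: F4 Bb4 A4 E4 Bb4 F4.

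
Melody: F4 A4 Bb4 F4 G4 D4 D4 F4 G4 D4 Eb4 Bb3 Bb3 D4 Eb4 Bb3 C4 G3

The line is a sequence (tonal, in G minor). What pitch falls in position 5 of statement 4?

A3

With 6-note cells, note 5 of each statement runs G4, Eb4, C4.
One more down a 3rd gives A3.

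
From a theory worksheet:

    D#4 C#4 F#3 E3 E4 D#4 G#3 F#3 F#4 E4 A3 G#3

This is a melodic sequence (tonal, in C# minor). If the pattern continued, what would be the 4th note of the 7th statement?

With 4-note cells, note 4 of each statement runs E3, F#3, G#3.
Extending up a 2nd: A3 → B3 → C#4 → D#4.

D#4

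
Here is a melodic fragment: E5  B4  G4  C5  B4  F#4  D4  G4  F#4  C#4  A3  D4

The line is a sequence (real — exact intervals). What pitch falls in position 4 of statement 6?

B2

Grouping in 4s, the 4th note of each cell is C5, G4, D4.
Each moves down a 4th. Continuing: A3 → E3 → B2.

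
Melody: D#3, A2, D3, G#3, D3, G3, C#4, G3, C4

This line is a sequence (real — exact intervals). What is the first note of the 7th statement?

Unit = 3 notes; the statements start on D#3, G#3, C#4, moving up a 4th each time.
Continuing: F#4 → B4 → E5 → A5. Statement 7 starts on A5.

A5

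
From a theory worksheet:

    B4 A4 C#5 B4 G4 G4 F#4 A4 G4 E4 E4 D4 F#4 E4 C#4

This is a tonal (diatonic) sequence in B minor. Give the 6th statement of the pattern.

F#3 E3 G3 F#3 D3

With a 5-note motive the entries are B4, G4, E4, each down a 3rd from the previous.
Continuing the starts: C#4 → A3 → F#3.
Statement 6 starts on F#3 and keeps the same diatonic contour: F#3 E3 G3 F#3 D3.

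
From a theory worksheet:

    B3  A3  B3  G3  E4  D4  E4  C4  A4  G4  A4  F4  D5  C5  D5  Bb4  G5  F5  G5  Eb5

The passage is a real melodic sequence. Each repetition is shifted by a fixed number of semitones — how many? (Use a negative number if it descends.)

Unit = 4 notes; the statements start on B3, E4, A4, D5, G5, moving up a 4th each time.
Counting half-steps from B3 to E4: 5.

5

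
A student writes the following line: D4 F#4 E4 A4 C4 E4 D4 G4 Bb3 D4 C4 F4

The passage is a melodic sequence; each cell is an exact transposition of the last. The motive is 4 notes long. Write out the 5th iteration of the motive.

Gb3 Bb3 Ab3 Db4

With a 4-note motive the entries are D4, C4, Bb3, each down a 2nd from the previous.
Continuing the starts: Ab3 → Gb3.
From Gb3 the exact shape gives Gb3 Bb3 Ab3 Db4.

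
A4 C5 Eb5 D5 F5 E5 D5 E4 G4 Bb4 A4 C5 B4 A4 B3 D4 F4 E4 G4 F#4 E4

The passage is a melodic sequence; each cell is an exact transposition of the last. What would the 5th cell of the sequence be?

Unit = 7 notes; the statements start on A4, E4, B3, moving down a 4th each time.
Extending down a 4th: F#3 → C#3.
From C#3 the exact shape gives C#3 E3 G3 F#3 A3 G#3 F#3.

C#3 E3 G3 F#3 A3 G#3 F#3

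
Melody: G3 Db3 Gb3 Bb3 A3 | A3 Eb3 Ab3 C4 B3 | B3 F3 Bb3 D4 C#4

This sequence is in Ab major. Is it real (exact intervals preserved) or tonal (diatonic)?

Each cell has the same semitone pattern (-6, 5, 4, -1) — intervals are preserved exactly.
And Gb3 lies outside Ab major, so the sequence is real rather than tonal.

real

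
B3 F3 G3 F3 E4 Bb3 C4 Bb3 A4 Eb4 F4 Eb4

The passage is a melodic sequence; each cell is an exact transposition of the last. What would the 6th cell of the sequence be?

C6 Gb5 Ab5 Gb5

Taking 4-note groups, the heads are B3, E4, A4: the pattern moves up a 4th.
Extending up a 4th: D5 → G5 → C6.
So cell 6 is C6 Gb5 Ab5 Gb5.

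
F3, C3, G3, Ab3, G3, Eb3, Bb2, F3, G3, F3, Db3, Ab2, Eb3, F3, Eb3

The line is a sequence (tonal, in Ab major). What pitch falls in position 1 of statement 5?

Bb2

With 5-note cells, note 1 of each statement runs F3, Eb3, Db3.
Extending down a 2nd: C3 → Bb2.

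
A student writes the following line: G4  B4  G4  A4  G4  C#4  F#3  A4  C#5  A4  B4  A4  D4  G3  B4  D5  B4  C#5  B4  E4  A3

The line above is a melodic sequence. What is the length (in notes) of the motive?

Try groups of 7 (3 cells in 21 notes):
G4 B4 G4 A4 G4 C#4 F#3 | A4 C#5 A4 B4 A4 D4 G3 | B4 D5 B4 C#5 B4 E4 A3
That's a consistent up a 2nd shift per cell, and no other grouping gives one.

7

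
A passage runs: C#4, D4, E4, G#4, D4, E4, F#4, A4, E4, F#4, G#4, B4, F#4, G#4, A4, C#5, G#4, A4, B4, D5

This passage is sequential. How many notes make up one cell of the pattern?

Try groups of 4 (5 cells in 20 notes):
C#4 D4 E4 G#4 | D4 E4 F#4 A4 | E4 F#4 G#4 B4 | F#4 G#4 A4 C#5 | G#4 A4 B4 D5
Each cell is the previous one up a 2nd — so the unit is 4 notes.

4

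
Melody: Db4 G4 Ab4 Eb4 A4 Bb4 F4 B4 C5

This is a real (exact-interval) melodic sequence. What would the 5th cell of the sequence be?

The 3-note cells begin on Db4, Eb4, F4 — each up a 2nd from the last.
Continuing the starts: G4 → A4.
From A4 the exact shape gives A4 D#5 E5.

A4 D#5 E5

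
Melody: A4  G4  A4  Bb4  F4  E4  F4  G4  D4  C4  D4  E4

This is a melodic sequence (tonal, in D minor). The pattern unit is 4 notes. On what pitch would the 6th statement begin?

Unit = 4 notes; the statements start on A4, F4, D4, moving down a 3rd each time.
Extending the heads down a 3rd: Bb3 → G3 → E3.

E3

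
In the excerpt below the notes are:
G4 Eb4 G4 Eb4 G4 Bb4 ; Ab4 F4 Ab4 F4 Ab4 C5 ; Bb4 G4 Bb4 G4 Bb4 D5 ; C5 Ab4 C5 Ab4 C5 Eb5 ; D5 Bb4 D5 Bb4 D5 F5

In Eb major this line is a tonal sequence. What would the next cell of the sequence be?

Eb5 C5 Eb5 C5 Eb5 G5

The 6-note cells begin on G4, Ab4, Bb4, C5, D5 — each up a 2nd from the last.
So cell 6 is Eb5 C5 Eb5 C5 Eb5 G5.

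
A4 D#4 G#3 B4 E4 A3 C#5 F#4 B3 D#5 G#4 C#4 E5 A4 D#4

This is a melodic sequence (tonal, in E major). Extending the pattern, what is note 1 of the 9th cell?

The unit is 3 notes. Position-1 pitches of the 5 shown cells: A4, B4, C#5, D#5, E5.
Carrying that up a 2nd forward: F#5 → G#5 → A5 → B5.

B5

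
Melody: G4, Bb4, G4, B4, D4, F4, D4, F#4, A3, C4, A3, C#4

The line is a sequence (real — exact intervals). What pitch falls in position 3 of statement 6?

F#2

The unit is 4 notes. Position-3 pitches of the 3 shown cells: G4, D4, A3.
Carrying that down a 4th forward: E3 → B2 → F#2.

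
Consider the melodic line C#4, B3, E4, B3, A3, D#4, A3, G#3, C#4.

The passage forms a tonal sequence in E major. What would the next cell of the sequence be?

G#3 F#3 B3

Taking 3-note groups, the heads are C#4, B3, A3: the pattern moves down a 2nd.
Statement 4 starts on G#3 and keeps the same diatonic contour: G#3 F#3 B3.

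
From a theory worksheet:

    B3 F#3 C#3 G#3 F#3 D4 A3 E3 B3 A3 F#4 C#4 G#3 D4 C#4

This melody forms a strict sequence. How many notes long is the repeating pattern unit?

5

There are 15 notes; a 5-note unit gives 3 cells:
B3 F#3 C#3 G#3 F#3 | D4 A3 E3 B3 A3 | F#4 C#4 G#3 D4 C#4
That's a consistent up a 3rd shift per cell, and no other grouping gives one.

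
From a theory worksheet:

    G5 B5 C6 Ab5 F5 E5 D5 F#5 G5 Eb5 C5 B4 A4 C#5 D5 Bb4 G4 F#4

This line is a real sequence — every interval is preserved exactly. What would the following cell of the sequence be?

E4 G#4 A4 F4 D4 C#4

Unit = 6 notes; the statements start on G5, D5, A4, moving down a 4th each time.
So cell 4 is E4 G#4 A4 F4 D4 C#4.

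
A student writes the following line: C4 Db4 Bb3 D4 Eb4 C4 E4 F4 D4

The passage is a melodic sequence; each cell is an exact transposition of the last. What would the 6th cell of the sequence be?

A#4 B4 G#4

With a 3-note motive the entries are C4, D4, E4, each up a 2nd from the previous.
Extending up a 2nd: F#4 → G#4 → A#4.
So cell 6 is A#4 B4 G#4.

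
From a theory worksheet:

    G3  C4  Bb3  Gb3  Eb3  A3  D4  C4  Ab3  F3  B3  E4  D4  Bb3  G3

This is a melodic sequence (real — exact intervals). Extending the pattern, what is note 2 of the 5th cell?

G#4

Grouping in 5s, the 2nd note of each cell is C4, D4, E4.
Extending up a 2nd: F#4 → G#4.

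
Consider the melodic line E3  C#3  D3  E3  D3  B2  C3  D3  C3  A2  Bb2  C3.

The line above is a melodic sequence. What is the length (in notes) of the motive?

4

There are 12 notes; a 4-note unit gives 3 cells:
E3 C#3 D3 E3 | D3 B2 C3 D3 | C3 A2 Bb2 C3
That's a consistent down a 2nd shift per cell, and no other grouping gives one.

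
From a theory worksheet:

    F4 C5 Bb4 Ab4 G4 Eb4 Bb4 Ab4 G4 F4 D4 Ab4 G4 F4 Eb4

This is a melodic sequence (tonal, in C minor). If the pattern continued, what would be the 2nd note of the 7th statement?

The unit is 5 notes. Position-2 pitches of the 3 shown cells: C5, Bb4, Ab4.
Extending down a 2nd: G4 → F4 → Eb4 → D4.

D4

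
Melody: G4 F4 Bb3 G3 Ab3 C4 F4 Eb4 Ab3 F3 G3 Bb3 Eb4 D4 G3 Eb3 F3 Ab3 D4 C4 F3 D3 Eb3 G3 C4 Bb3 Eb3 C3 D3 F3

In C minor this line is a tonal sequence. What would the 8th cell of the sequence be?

G3 F3 Bb2 G2 Ab2 C3

Taking 6-note groups, the heads are G4, F4, Eb4, D4, C4: the pattern moves down a 2nd.
Extending down a 2nd: Bb3 → Ab3 → G3.
From G3 the diatonic shape gives G3 F3 Bb2 G2 Ab2 C3.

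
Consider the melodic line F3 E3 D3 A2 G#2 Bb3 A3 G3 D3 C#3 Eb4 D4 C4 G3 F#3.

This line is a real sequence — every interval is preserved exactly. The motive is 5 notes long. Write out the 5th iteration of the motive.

Db5 C5 Bb4 F4 E4

With a 5-note motive the entries are F3, Bb3, Eb4, each up a 4th from the previous.
Carrying on: Ab4 → Db5.
So cell 5 is Db5 C5 Bb4 F4 E4.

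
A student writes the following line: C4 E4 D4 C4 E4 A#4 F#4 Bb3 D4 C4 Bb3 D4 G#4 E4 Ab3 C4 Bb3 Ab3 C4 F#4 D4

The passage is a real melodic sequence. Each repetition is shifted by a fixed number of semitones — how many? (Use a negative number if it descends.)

Unit = 7 notes; the statements start on C4, Bb3, Ab3, moving down a 2nd each time.
C4→Bb3 is 58 − 60 = -2 semitones.

-2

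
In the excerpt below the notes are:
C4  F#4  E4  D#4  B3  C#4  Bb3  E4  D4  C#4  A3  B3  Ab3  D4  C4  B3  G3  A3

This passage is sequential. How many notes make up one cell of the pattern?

6

Try groups of 6 (3 cells in 18 notes):
C4 F#4 E4 D#4 B3 C#4 | Bb3 E4 D4 C#4 A3 B3 | Ab3 D4 C4 B3 G3 A3
That's a consistent down a 2nd shift per cell, and no other grouping gives one.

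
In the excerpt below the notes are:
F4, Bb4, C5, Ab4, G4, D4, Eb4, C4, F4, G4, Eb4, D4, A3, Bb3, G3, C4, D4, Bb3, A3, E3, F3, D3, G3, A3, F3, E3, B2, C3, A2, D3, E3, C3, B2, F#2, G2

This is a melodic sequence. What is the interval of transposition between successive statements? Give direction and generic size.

The 7-note cells begin on F4, C4, G3, D3, A2 — each down a 4th from the last.
From F4 to C4: down a 4th.

down a 4th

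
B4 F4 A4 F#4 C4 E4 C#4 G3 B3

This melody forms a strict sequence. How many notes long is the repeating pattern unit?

There are 9 notes; a 3-note unit gives 3 cells:
B4 F4 A4 | F#4 C4 E4 | C#4 G3 B3
That's a consistent down a 4th shift per cell, and no other grouping gives one.

3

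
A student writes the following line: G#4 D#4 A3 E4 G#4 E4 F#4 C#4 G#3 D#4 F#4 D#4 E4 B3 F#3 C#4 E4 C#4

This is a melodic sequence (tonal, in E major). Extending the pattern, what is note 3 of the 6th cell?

C#3

The unit is 6 notes. Position-3 pitches of the 3 shown cells: A3, G#3, F#3.
Each moves down a 2nd. Continuing: E3 → D#3 → C#3.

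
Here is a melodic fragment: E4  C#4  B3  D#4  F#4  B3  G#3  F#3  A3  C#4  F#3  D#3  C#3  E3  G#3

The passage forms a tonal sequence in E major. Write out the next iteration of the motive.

Unit = 5 notes; the statements start on E4, B3, F#3, moving down a 4th each time.
From C#3 the diatonic shape gives C#3 A2 G#2 B2 D#3.

C#3 A2 G#2 B2 D#3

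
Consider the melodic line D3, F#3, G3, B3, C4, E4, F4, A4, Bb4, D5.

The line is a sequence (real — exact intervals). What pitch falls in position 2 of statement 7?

Grouping in 2s, the 2nd note of each cell is F#3, B3, E4, A4, D5.
Each moves up a 4th. Continuing: G5 → C6.

C6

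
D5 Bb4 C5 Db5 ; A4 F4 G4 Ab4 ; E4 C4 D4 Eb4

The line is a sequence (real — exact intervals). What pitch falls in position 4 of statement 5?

F3

Grouping in 4s, the 4th note of each cell is Db5, Ab4, Eb4.
Extending down a 4th: Bb3 → F3.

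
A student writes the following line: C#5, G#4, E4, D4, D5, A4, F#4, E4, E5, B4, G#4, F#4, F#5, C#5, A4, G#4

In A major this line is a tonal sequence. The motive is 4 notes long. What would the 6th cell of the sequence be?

A5 E5 C#5 B4

The 4-note cells begin on C#5, D5, E5, F#5 — each up a 2nd from the last.
Continuing the starts: G#5 → A5.
So cell 6 is A5 E5 C#5 B4.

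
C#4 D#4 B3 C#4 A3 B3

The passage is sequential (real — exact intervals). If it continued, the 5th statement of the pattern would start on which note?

F3

Taking 2-note groups, the heads are C#4, B3, A3: the pattern moves down a 2nd.
Continuing: G3 → F3. Statement 5 starts on F3.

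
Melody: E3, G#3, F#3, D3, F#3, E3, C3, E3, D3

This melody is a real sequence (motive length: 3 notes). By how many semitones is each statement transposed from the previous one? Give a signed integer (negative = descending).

-2

With a 3-note motive the entries are E3, D3, C3, each down a 2nd from the previous.
E3→D3 is 50 − 52 = -2 semitones.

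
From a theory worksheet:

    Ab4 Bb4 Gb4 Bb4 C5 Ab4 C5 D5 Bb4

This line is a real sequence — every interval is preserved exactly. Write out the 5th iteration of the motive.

With a 3-note motive the entries are Ab4, Bb4, C5, each up a 2nd from the previous.
Carrying on: D5 → E5.
From E5 the exact shape gives E5 F#5 D5.

E5 F#5 D5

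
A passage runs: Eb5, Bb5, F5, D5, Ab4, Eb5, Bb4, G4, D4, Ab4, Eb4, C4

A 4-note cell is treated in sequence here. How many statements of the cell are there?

12 notes in groups of 4 gives 12/4 = 3 statements.
Starts: Eb5, Ab4, D4 — each down a 5th.

3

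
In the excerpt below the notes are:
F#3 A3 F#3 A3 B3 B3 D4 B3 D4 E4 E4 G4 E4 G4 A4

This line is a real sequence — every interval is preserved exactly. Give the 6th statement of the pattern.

G5 Bb5 G5 Bb5 C6

Taking 5-note groups, the heads are F#3, B3, E4: the pattern moves up a 4th.
Extending up a 4th: A4 → D5 → G5.
From G5 the exact shape gives G5 Bb5 G5 Bb5 C6.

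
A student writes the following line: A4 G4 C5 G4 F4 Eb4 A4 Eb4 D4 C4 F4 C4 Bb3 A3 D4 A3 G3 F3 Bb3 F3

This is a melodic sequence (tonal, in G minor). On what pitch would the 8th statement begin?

Unit = 4 notes; the statements start on A4, F4, D4, Bb3, G3, moving down a 3rd each time.
Continuing: Eb3 → C3 → A2. Statement 8 starts on A2.

A2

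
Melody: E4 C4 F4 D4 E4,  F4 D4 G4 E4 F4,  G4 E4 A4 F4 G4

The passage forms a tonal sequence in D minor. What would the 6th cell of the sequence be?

Unit = 5 notes; the statements start on E4, F4, G4, moving up a 2nd each time.
Carrying on: A4 → Bb4 → C5.
Statement 6 starts on C5 and keeps the same diatonic contour: C5 A4 D5 Bb4 C5.

C5 A4 D5 Bb4 C5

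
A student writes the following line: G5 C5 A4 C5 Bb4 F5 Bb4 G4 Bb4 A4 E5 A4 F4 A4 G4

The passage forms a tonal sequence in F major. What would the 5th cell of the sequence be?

C5 F4 D4 F4 E4

Taking 5-note groups, the heads are G5, F5, E5: the pattern moves down a 2nd.
Carrying on: D5 → C5.
From C5 the diatonic shape gives C5 F4 D4 F4 E4.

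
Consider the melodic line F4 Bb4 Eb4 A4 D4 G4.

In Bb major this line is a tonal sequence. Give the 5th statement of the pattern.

Unit = 2 notes; the statements start on F4, Eb4, D4, moving down a 2nd each time.
Carrying on: C4 → Bb3.
From Bb3 the diatonic shape gives Bb3 Eb4.

Bb3 Eb4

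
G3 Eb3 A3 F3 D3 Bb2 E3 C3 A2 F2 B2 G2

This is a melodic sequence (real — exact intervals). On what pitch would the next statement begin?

E2

The 4-note cells begin on G3, D3, A2 — each down a 4th from the last.
The next head, down a 4th from A2, is E2.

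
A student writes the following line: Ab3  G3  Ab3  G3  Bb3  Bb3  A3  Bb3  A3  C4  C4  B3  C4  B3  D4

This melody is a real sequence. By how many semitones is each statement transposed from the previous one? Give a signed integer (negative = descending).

2

Unit = 5 notes; the statements start on Ab3, Bb3, C4, moving up a 2nd each time.
Ab3 to Bb3 spans +2 semitones.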